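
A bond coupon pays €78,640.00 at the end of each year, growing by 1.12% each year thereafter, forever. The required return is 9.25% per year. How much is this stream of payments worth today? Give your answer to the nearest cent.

Periodic rate r = 0.0925 per year.
Growing perpetuity (Gordon): PV = PMT₁ / (r − g) = 78,640 / (r − 0.0112) = €967,281.67.

€967,281.67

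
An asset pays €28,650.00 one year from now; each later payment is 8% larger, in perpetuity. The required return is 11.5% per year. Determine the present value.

Periodic rate r = 0.115 per year.
Growing perpetuity (Gordon): PV = PMT₁ / (r − g) = 28,650 / (r − 0.08) = €818,571.43.

€818,571.43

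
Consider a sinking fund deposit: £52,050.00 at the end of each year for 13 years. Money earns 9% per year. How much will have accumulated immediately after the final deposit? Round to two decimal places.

£1,194,723.67

This is an ordinary annuity: 13 deposits of £52,050.00 at the end of each year.
Periodic rate r = 0.09 per year.
FV = PMT × [((1+r)^n − 1)/r] = 52,050 × [(1+r)^13 − 1] / r = £1,194,723.67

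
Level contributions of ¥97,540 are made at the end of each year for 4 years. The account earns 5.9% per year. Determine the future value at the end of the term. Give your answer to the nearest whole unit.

This is an ordinary annuity: 4 deposits of ¥97,540 at the end of each year.
Periodic rate r = 0.059 per year.
FV = PMT × [((1+r)^n − 1)/r] = 97,540 × [(1+r)^4 − 1] / r = ¥426,067

¥426,067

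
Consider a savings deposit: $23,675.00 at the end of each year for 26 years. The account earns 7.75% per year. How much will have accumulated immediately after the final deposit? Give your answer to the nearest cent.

$1,821,859.21

This is an ordinary annuity: 26 deposits of $23,675.00 at the end of each year.
Periodic rate r = 0.0775 per year.
FV = PMT × [((1+r)^n − 1)/r] = 23,675 × [(1+r)^26 − 1] / r = $1,821,859.21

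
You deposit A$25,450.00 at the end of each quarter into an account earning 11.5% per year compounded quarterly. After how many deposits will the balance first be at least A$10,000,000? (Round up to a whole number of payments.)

Periodic rate r = 0.115/4 per quarter; n is counted in quarters.
Ordinary annuity FV: 10,000,000 = 25,450 × [((1+r)^n − 1)/r].
(1+r)^n = 1 + 10,000,000 × r / 25,450, so n = ln(1 + 10,000,000·r/25,450) / ln(1+r) = 88.53.
Round up to a whole number of payments: n = 89.

89 payments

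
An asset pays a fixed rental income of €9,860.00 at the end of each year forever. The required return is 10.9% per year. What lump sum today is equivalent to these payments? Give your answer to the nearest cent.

€90,458.72

Periodic rate r = 0.109 per year.
Level perpetuity: PV = PMT / r = 9,860 / (0.109) = €90,458.72.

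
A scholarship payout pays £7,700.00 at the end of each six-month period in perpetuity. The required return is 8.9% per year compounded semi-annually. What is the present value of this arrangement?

£173,033.71

Periodic rate r = 0.089/2 per half-year.
Level perpetuity: PV = PMT / r = 7,700 / (0.089/2) = £173,033.71.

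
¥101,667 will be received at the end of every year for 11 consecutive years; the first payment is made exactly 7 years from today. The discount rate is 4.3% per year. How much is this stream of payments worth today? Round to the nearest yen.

Ordinary annuity of 11 payments, first payment at period 7.
Periodic rate r = 0.043 per year.
The ordinary-annuity PV formula values the stream one period before the first payment (period 6); discount that back 6 periods:
PV₀ = 101,667 × [1 − (1+r)^−11] / r × (1+r)^−6 = ¥680,774

¥680,774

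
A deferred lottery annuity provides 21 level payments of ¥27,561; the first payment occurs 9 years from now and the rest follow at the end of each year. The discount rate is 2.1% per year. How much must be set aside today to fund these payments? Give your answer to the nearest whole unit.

Ordinary annuity of 21 payments, first payment at period 9.
Periodic rate r = 0.021 per year.
The ordinary-annuity PV formula values the stream one period before the first payment (period 8); discount that back 8 periods:
PV₀ = 27,561 × [1 − (1+r)^−21] / r × (1+r)^−8 = ¥393,060

¥393,060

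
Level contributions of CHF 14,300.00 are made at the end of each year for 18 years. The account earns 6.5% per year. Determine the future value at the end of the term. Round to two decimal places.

CHF 463,463.96

This is an ordinary annuity: 18 deposits of CHF 14,300.00 at the end of each year.
Periodic rate r = 0.065 per year.
FV = PMT × [((1+r)^n − 1)/r] = 14,300 × [(1+r)^18 − 1] / r = CHF 463,463.96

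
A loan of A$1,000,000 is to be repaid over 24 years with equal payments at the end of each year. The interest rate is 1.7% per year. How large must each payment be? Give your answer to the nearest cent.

A$51,091.42

Level ordinary annuity; solve PV = PMT × [(1 − (1+r)^−n)/r] for PMT.
Periodic rate r = 0.017 per year.
With n = 24: PMT = 1,000,000 / ([(1 − (1+r)^−n)/r]) = A$51,091.42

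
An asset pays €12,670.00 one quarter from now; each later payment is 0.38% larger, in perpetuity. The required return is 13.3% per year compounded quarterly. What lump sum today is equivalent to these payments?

€430,220.71

Periodic rate r = 0.133/4 per quarter.
Growing perpetuity (Gordon): PV = PMT₁ / (r − g) = 12,670 / (r − 0.0038) = €430,220.71.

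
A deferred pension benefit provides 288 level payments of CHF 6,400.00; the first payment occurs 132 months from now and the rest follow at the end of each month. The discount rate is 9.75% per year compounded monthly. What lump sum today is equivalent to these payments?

Ordinary annuity of 288 payments, first payment at period 132.
Periodic rate r = 0.0975/12 per month; n is counted in months.
The ordinary-annuity PV formula values the stream one period before the first payment (period 131); discount that back 131 periods:
PV₀ = 6,400 × [1 − (1+r)^−288] / r × (1+r)^−131 = CHF 246,344.68

CHF 246,344.68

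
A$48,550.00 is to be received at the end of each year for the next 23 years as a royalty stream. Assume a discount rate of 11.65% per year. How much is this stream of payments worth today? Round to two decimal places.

A$383,692.68

This is an ordinary annuity: 23 payments of A$48,550.00 at the end of each year.
Periodic rate r = 0.1165 per year.
PV = PMT × [(1 − (1+r)^−n)/r] = 48,550 × [1 − (1+r)^−23] / r = A$383,692.68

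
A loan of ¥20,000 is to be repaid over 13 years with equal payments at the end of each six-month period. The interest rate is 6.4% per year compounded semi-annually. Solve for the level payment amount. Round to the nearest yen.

Level ordinary annuity; solve PV = PMT × [(1 − (1+r)^−n)/r] for PMT.
Periodic rate r = 0.064/2 per half-year; n is counted in half-years.
With n = 26: PMT = 20,000 / ([(1 − (1+r)^−n)/r]) = ¥1,145

¥1,145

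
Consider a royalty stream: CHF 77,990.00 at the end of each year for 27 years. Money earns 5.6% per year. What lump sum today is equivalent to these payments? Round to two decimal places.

This is an ordinary annuity: 27 payments of CHF 77,990.00 at the end of each year.
Periodic rate r = 0.056 per year.
PV = PMT × [(1 − (1+r)^−n)/r] = 77,990 × [1 − (1+r)^−27] / r = CHF 1,072,844.22

CHF 1,072,844.22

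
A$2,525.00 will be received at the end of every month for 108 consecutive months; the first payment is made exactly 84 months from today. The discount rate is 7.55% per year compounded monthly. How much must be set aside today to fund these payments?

A$117,333.70

Ordinary annuity of 108 payments, first payment at period 84.
Periodic rate r = 0.0755/12 per month; n is counted in months.
The ordinary-annuity PV formula values the stream one period before the first payment (period 83); discount that back 83 periods:
PV₀ = 2,525 × [1 − (1+r)^−108] / r × (1+r)^−83 = A$117,333.70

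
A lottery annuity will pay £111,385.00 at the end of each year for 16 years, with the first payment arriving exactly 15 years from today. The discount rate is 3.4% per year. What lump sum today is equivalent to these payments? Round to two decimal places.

£849,925.03

Ordinary annuity of 16 payments, first payment at period 15.
Periodic rate r = 0.034 per year.
The ordinary-annuity PV formula values the stream one period before the first payment (period 14); discount that back 14 periods:
PV₀ = 111,385 × [1 − (1+r)^−16] / r × (1+r)^−14 = £849,925.03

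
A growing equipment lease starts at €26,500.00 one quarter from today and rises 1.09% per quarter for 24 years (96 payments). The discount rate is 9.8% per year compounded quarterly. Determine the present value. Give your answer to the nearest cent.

€1,408,340.82

Periodic rate r = 0.098/4 per quarter; n is counted in quarters.
Growing ordinary annuity: PV = PMT₁ × [1 − ((1+g)/(1+r))^n] / (r − g) = 26,500 × [1 − ((1+0.0109)/(1+r))^96] / (r − 0.0109) = €1,408,340.82.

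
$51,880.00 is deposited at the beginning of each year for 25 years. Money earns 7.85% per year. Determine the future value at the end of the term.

This is an annuity due: 25 deposits of $51,880.00 at the beginning of each year.
Periodic rate r = 0.0785 per year.
FV = PMT × [((1+r)^n − 1)/r] × (1+r) = 51,880 × [(1+r)^25 − 1] / r × (1+r) = $4,001,929.72

$4,001,929.72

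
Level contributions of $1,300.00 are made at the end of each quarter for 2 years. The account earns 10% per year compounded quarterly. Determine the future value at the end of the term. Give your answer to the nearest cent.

$11,356.95

This is an ordinary annuity: 8 deposits of $1,300.00 at the end of each quarter.
Periodic rate r = 0.1/4 per quarter; n is counted in quarters.
FV = PMT × [((1+r)^n − 1)/r] = 1,300 × [(1+r)^8 − 1] / r = $11,356.95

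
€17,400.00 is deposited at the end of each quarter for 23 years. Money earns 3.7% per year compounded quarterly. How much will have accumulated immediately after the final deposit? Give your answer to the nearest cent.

€2,507,188.09

This is an ordinary annuity: 92 deposits of €17,400.00 at the end of each quarter.
Periodic rate r = 0.037/4 per quarter; n is counted in quarters.
FV = PMT × [((1+r)^n − 1)/r] = 17,400 × [(1+r)^92 − 1] / r = €2,507,188.09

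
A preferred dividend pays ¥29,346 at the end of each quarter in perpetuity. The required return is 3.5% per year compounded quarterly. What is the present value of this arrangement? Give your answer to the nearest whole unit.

Periodic rate r = 0.035/4 per quarter.
Level perpetuity: PV = PMT / r = 29,346 / (0.035/4) = ¥3,353,829.

¥3,353,829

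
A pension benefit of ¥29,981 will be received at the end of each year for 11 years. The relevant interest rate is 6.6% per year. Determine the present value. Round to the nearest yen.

This is an ordinary annuity: 11 payments of ¥29,981 at the end of each year.
Periodic rate r = 0.066 per year.
PV = PMT × [(1 − (1+r)^−n)/r] = 29,981 × [1 − (1+r)^−11] / r = ¥229,366

¥229,366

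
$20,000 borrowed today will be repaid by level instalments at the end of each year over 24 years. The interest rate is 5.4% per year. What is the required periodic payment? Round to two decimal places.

$1,506.33

Level ordinary annuity; solve PV = PMT × [(1 − (1+r)^−n)/r] for PMT.
Periodic rate r = 0.054 per year.
With n = 24: PMT = 20,000 / ([(1 − (1+r)^−n)/r]) = $1,506.33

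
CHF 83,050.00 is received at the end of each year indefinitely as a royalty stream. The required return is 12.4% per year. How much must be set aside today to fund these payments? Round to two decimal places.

CHF 669,758.06

Periodic rate r = 0.124 per year.
Level perpetuity: PV = PMT / r = 83,050 / (0.124) = CHF 669,758.06.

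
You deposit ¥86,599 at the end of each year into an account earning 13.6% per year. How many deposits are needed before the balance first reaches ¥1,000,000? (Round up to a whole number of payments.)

Periodic rate r = 0.136 per year.
Ordinary annuity FV: 1,000,000 = 86,599 × [((1+r)^n − 1)/r].
(1+r)^n = 1 + 1,000,000 × r / 86,599, so n = ln(1 + 1,000,000·r/86,599) / ln(1+r) = 7.40.
Round up to a whole number of payments: n = 8.

8 payments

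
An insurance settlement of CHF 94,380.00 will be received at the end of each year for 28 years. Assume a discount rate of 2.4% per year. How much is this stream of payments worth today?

This is an ordinary annuity: 28 payments of CHF 94,380.00 at the end of each year.
Periodic rate r = 0.024 per year.
PV = PMT × [(1 − (1+r)^−n)/r] = 94,380 × [1 − (1+r)^−28] / r = CHF 1,908,222.98

CHF 1,908,222.98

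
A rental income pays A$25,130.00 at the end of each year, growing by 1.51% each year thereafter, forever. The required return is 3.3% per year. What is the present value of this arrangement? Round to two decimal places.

A$1,403,910.61

Periodic rate r = 0.033 per year.
Growing perpetuity (Gordon): PV = PMT₁ / (r − g) = 25,130 / (r − 0.0151) = A$1,403,910.61.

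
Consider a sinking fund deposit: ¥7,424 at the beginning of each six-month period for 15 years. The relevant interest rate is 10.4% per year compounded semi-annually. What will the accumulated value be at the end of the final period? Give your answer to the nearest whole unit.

This is an annuity due: 30 deposits of ¥7,424 at the beginning of each six-month period.
Periodic rate r = 0.104/2 per half-year; n is counted in half-years.
FV = PMT × [((1+r)^n − 1)/r] × (1+r) = 7,424 × [(1+r)^30 − 1] / r × (1+r) = ¥537,069

¥537,069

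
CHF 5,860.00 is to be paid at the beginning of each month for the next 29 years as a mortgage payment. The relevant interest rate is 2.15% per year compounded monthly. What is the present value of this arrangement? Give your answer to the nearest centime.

CHF 1,519,129.87

This is an annuity due: 348 payments of CHF 5,860.00 at the beginning of each month.
Periodic rate r = 0.0215/12 per month; n is counted in months.
PV = PMT × [(1 − (1+r)^−n)/r] × (1+r) = 5,860 × [1 − (1+r)^−348] / r × (1+r) = CHF 1,519,129.87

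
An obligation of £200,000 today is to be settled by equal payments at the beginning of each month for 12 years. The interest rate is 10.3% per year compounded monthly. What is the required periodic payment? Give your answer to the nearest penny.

Level annuity due; solve PV = PMT × [(1 − (1+r)^−n)/r] × (1+r) for PMT.
Periodic rate r = 0.103/12 per month; n is counted in months.
With n = 144: PMT = 200,000 / ([(1 − (1+r)^−n)/r] × (1+r)) = £2,404.31

£2,404.31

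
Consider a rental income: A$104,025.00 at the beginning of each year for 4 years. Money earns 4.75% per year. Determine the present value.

A$388,643.17

This is an annuity due: 4 payments of A$104,025.00 at the beginning of each year.
Periodic rate r = 0.0475 per year.
PV = PMT × [(1 − (1+r)^−n)/r] × (1+r) = 104,025 × [1 − (1+r)^−4] / r × (1+r) = A$388,643.17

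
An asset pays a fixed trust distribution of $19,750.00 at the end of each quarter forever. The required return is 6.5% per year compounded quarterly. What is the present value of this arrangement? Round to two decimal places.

Periodic rate r = 0.065/4 per quarter.
Level perpetuity: PV = PMT / r = 19,750 / (0.065/4) = $1,215,384.62.

$1,215,384.62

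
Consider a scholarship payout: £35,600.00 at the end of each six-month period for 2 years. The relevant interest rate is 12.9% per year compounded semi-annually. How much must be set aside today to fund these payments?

£122,097.20

This is an ordinary annuity: 4 payments of £35,600.00 at the end of each six-month period.
Periodic rate r = 0.129/2 per half-year; n is counted in half-years.
PV = PMT × [(1 − (1+r)^−n)/r] = 35,600 × [1 − (1+r)^−4] / r = £122,097.20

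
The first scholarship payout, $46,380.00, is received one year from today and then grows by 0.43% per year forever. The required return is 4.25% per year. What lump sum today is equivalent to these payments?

$1,214,136.13

Periodic rate r = 0.0425 per year.
Growing perpetuity (Gordon): PV = PMT₁ / (r − g) = 46,380 / (r − 0.0043) = $1,214,136.13.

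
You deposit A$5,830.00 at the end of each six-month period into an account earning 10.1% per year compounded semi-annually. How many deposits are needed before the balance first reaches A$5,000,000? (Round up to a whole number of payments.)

Periodic rate r = 0.101/2 per half-year; n is counted in half-years.
Ordinary annuity FV: 5,000,000 = 5,830 × [((1+r)^n − 1)/r].
(1+r)^n = 1 + 5,000,000 × r / 5,830, so n = ln(1 + 5,000,000·r/5,830) / ln(1+r) = 76.95.
Round up to a whole number of payments: n = 77.

77 payments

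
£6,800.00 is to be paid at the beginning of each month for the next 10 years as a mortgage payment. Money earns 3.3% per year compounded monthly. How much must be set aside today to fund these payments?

This is an annuity due: 120 payments of £6,800.00 at the beginning of each month.
Periodic rate r = 0.033/12 per month; n is counted in months.
PV = PMT × [(1 − (1+r)^−n)/r] × (1+r) = 6,800 × [1 − (1+r)^−120] / r × (1+r) = £696,128.71

£696,128.71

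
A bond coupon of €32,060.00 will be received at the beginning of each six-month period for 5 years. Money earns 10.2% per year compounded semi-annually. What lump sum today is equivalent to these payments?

€258,925.41

This is an annuity due: 10 payments of €32,060.00 at the beginning of each six-month period.
Periodic rate r = 0.102/2 per half-year; n is counted in half-years.
PV = PMT × [(1 − (1+r)^−n)/r] × (1+r) = 32,060 × [1 − (1+r)^−10] / r × (1+r) = €258,925.41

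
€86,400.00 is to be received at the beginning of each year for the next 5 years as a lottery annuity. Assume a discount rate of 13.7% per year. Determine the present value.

€339,700.88

This is an annuity due: 5 payments of €86,400.00 at the beginning of each year.
Periodic rate r = 0.137 per year.
PV = PMT × [(1 − (1+r)^−n)/r] × (1+r) = 86,400 × [1 − (1+r)^−5] / r × (1+r) = €339,700.88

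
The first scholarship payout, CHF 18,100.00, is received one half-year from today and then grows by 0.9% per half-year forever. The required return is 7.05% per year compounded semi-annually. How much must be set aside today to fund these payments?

Periodic rate r = 0.0705/2 per half-year.
Growing perpetuity (Gordon): PV = PMT₁ / (r − g) = 18,100 / (r − 0.009) = CHF 689,523.81.

CHF 689,523.81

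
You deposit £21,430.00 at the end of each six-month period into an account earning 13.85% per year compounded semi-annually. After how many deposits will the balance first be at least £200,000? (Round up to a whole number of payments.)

8 payments

Periodic rate r = 0.1385/2 per half-year; n is counted in half-years.
Ordinary annuity FV: 200,000 = 21,430 × [((1+r)^n − 1)/r].
(1+r)^n = 1 + 200,000 × r / 21,430, so n = ln(1 + 200,000·r/21,430) / ln(1+r) = 7.45.
Round up to a whole number of payments: n = 8.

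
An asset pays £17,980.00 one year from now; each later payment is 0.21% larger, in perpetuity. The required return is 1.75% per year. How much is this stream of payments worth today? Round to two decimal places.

Periodic rate r = 0.0175 per year.
Growing perpetuity (Gordon): PV = PMT₁ / (r − g) = 17,980 / (r − 0.0021) = £1,167,532.47.

£1,167,532.47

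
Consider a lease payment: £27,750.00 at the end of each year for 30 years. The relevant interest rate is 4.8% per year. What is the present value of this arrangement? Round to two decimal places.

This is an ordinary annuity: 30 payments of £27,750.00 at the end of each year.
Periodic rate r = 0.048 per year.
PV = PMT × [(1 − (1+r)^−n)/r] = 27,750 × [1 − (1+r)^−30] / r = £436,485.86

£436,485.86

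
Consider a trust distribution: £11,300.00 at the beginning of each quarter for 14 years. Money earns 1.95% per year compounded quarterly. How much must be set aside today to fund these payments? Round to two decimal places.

This is an annuity due: 56 payments of £11,300.00 at the beginning of each quarter.
Periodic rate r = 0.0195/4 per quarter; n is counted in quarters.
PV = PMT × [(1 − (1+r)^−n)/r] × (1+r) = 11,300 × [1 − (1+r)^−56] / r × (1+r) = £555,298.08

£555,298.08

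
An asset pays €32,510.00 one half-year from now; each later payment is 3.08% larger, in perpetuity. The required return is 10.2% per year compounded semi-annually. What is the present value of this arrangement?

€1,609,405.94

Periodic rate r = 0.102/2 per half-year.
Growing perpetuity (Gordon): PV = PMT₁ / (r − g) = 32,510 / (r − 0.0308) = €1,609,405.94.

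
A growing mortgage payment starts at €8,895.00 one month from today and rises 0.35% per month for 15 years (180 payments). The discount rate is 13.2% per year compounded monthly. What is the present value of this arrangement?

€875,540.82

Periodic rate r = 0.132/12 per month; n is counted in months.
Growing ordinary annuity: PV = PMT₁ × [1 − ((1+g)/(1+r))^n] / (r − g) = 8,895 × [1 − ((1+0.0035)/(1+r))^180] / (r − 0.0035) = €875,540.82.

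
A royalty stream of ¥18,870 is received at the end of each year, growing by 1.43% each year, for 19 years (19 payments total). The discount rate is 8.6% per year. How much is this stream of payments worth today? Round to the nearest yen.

¥191,293

Periodic rate r = 0.086 per year.
Growing ordinary annuity: PV = PMT₁ × [1 − ((1+g)/(1+r))^n] / (r − g) = 18,870 × [1 − ((1+0.0143)/(1+r))^19] / (r − 0.0143) = ¥191,293.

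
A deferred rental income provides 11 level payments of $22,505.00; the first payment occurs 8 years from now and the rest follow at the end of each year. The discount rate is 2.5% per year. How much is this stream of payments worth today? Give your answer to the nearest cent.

$180,129.41

Ordinary annuity of 11 payments, first payment at period 8.
Periodic rate r = 0.025 per year.
The ordinary-annuity PV formula values the stream one period before the first payment (period 7); discount that back 7 periods:
PV₀ = 22,505 × [1 − (1+r)^−11] / r × (1+r)^−7 = $180,129.41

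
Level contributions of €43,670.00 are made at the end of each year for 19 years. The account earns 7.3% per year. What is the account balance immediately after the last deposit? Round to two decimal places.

€1,683,462.47

This is an ordinary annuity: 19 deposits of €43,670.00 at the end of each year.
Periodic rate r = 0.073 per year.
FV = PMT × [((1+r)^n − 1)/r] = 43,670 × [(1+r)^19 − 1] / r = €1,683,462.47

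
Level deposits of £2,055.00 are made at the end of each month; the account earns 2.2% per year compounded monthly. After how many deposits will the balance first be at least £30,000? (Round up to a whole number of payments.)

15 payments

Periodic rate r = 0.022/12 per month; n is counted in months.
Ordinary annuity FV: 30,000 = 2,055 × [((1+r)^n − 1)/r].
(1+r)^n = 1 + 30,000 × r / 2,055, so n = ln(1 + 30,000·r/2,055) / ln(1+r) = 14.42.
Round up to a whole number of payments: n = 15.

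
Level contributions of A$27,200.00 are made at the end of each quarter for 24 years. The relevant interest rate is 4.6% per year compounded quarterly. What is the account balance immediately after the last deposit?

This is an ordinary annuity: 96 deposits of A$27,200.00 at the end of each quarter.
Periodic rate r = 0.046/4 per quarter; n is counted in quarters.
FV = PMT × [((1+r)^n − 1)/r] = 27,200 × [(1+r)^96 − 1] / r = A$4,723,966.24

A$4,723,966.24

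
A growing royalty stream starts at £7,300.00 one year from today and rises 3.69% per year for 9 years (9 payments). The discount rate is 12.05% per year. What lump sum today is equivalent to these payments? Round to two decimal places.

Periodic rate r = 0.1205 per year.
Growing ordinary annuity: PV = PMT₁ × [1 − ((1+g)/(1+r))^n] / (r − g) = 7,300 × [1 − ((1+0.0369)/(1+r))^9] / (r − 0.0369) = £43,865.38.

£43,865.38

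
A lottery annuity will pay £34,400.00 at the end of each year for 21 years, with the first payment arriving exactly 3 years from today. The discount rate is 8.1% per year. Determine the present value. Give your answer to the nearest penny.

Ordinary annuity of 21 payments, first payment at period 3.
Periodic rate r = 0.081 per year.
The ordinary-annuity PV formula values the stream one period before the first payment (period 2); discount that back 2 periods:
PV₀ = 34,400 × [1 − (1+r)^−21] / r × (1+r)^−2 = £292,623.03

£292,623.03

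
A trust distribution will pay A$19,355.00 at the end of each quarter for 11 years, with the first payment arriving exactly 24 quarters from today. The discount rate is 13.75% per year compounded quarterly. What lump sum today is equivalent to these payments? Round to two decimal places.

A$200,299.51

Ordinary annuity of 44 payments, first payment at period 24.
Periodic rate r = 0.1375/4 per quarter; n is counted in quarters.
The ordinary-annuity PV formula values the stream one period before the first payment (period 23); discount that back 23 periods:
PV₀ = 19,355 × [1 − (1+r)^−44] / r × (1+r)^−23 = A$200,299.51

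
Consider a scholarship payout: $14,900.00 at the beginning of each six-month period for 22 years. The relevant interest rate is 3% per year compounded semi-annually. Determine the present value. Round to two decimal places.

$484,566.35

This is an annuity due: 44 payments of $14,900.00 at the beginning of each six-month period.
Periodic rate r = 0.03/2 per half-year; n is counted in half-years.
PV = PMT × [(1 − (1+r)^−n)/r] × (1+r) = 14,900 × [1 − (1+r)^−44] / r × (1+r) = $484,566.35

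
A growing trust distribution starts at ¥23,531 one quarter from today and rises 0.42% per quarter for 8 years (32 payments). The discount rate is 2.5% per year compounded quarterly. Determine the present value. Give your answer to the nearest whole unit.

¥725,159

Periodic rate r = 0.025/4 per quarter; n is counted in quarters.
Growing ordinary annuity: PV = PMT₁ × [1 − ((1+g)/(1+r))^n] / (r − g) = 23,531 × [1 − ((1+0.0042)/(1+r))^32] / (r − 0.0042) = ¥725,159.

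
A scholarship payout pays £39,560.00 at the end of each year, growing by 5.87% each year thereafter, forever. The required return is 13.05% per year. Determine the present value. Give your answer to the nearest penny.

£550,974.93

Periodic rate r = 0.1305 per year.
Growing perpetuity (Gordon): PV = PMT₁ / (r − g) = 39,560 / (r − 0.0587) = £550,974.93.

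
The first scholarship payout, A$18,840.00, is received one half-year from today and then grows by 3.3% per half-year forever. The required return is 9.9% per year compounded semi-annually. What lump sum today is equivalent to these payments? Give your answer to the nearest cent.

Periodic rate r = 0.099/2 per half-year.
Growing perpetuity (Gordon): PV = PMT₁ / (r − g) = 18,840 / (r − 0.033) = A$1,141,818.18.

A$1,141,818.18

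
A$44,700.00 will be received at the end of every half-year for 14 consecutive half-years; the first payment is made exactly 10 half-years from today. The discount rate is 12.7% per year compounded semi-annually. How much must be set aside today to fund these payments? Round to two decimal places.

Ordinary annuity of 14 payments, first payment at period 10.
Periodic rate r = 0.127/2 per half-year; n is counted in half-years.
The ordinary-annuity PV formula values the stream one period before the first payment (period 9); discount that back 9 periods:
PV₀ = 44,700 × [1 − (1+r)^−14] / r × (1+r)^−9 = A$233,646.48

A$233,646.48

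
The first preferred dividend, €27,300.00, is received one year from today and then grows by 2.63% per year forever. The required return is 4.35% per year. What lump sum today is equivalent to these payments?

Periodic rate r = 0.0435 per year.
Growing perpetuity (Gordon): PV = PMT₁ / (r − g) = 27,300 / (r − 0.0263) = €1,587,209.30.

€1,587,209.30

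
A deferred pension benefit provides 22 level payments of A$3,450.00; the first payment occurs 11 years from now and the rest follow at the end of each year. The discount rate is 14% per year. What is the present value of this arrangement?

Ordinary annuity of 22 payments, first payment at period 11.
Periodic rate r = 0.14 per year.
The ordinary-annuity PV formula values the stream one period before the first payment (period 10); discount that back 10 periods:
PV₀ = 3,450 × [1 − (1+r)^−22] / r × (1+r)^−10 = A$6,275.09

A$6,275.09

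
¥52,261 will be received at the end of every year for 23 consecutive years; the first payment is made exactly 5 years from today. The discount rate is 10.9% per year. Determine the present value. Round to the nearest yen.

Ordinary annuity of 23 payments, first payment at period 5.
Periodic rate r = 0.109 per year.
The ordinary-annuity PV formula values the stream one period before the first payment (period 4); discount that back 4 periods:
PV₀ = 52,261 × [1 − (1+r)^−23] / r × (1+r)^−4 = ¥287,626

¥287,626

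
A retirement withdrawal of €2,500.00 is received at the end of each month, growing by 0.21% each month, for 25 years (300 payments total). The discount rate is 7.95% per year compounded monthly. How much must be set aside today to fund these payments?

€409,489.35

Periodic rate r = 0.0795/12 per month; n is counted in months.
Growing ordinary annuity: PV = PMT₁ × [1 − ((1+g)/(1+r))^n] / (r − g) = 2,500 × [1 − ((1+0.0021)/(1+r))^300] / (r − 0.0021) = €409,489.35.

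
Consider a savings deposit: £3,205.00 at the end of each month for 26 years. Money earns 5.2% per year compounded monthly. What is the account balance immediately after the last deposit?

This is an ordinary annuity: 312 deposits of £3,205.00 at the end of each month.
Periodic rate r = 0.052/12 per month; n is counted in months.
FV = PMT × [((1+r)^n − 1)/r] = 3,205 × [(1+r)^312 − 1] / r = £2,110,769.76

£2,110,769.76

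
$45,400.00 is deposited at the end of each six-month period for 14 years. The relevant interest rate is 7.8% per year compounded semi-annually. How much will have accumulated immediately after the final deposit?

$2,233,922.50

This is an ordinary annuity: 28 deposits of $45,400.00 at the end of each six-month period.
Periodic rate r = 0.078/2 per half-year; n is counted in half-years.
FV = PMT × [((1+r)^n − 1)/r] = 45,400 × [(1+r)^28 − 1] / r = $2,233,922.50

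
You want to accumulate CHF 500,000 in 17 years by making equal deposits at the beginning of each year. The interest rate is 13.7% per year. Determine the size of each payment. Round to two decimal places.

Level annuity due; solve FV = PMT × [((1+r)^n − 1)/r] × (1+r) for PMT.
Periodic rate r = 0.137 per year.
With n = 17: PMT = 500,000 / ([((1+r)^n − 1)/r] × (1+r)) = CHF 7,655.09

CHF 7,655.09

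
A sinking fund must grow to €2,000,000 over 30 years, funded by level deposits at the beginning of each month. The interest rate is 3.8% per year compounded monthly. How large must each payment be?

€2,976.39

Level annuity due; solve FV = PMT × [((1+r)^n − 1)/r] × (1+r) for PMT.
Periodic rate r = 0.038/12 per month; n is counted in months.
With n = 360: PMT = 2,000,000 / ([((1+r)^n − 1)/r] × (1+r)) = €2,976.39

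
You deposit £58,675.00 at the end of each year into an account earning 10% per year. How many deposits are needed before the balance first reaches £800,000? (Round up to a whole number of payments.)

10 payments

Periodic rate r = 0.1 per year.
Ordinary annuity FV: 800,000 = 58,675 × [((1+r)^n − 1)/r].
(1+r)^n = 1 + 800,000 × r / 58,675, so n = ln(1 + 800,000·r/58,675) / ln(1+r) = 9.02.
Round up to a whole number of payments: n = 10.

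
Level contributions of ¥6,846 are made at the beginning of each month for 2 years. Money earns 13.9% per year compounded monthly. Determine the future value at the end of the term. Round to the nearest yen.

This is an annuity due: 24 deposits of ¥6,846 at the beginning of each month.
Periodic rate r = 0.139/12 per month; n is counted in months.
FV = PMT × [((1+r)^n − 1)/r] × (1+r) = 6,846 × [(1+r)^24 − 1] / r × (1+r) = ¥190,348

¥190,348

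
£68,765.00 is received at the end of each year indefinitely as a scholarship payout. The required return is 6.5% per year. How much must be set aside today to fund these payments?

£1,057,923.08

Periodic rate r = 0.065 per year.
Level perpetuity: PV = PMT / r = 68,765 / (0.065) = £1,057,923.08.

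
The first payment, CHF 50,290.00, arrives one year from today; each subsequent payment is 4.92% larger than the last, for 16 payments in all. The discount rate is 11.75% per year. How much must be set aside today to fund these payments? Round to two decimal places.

Periodic rate r = 0.1175 per year.
Growing ordinary annuity: PV = PMT₁ × [1 − ((1+g)/(1+r))^n] / (r − g) = 50,290 × [1 − ((1+0.0492)/(1+r))^16] / (r − 0.0492) = CHF 467,879.23.

CHF 467,879.23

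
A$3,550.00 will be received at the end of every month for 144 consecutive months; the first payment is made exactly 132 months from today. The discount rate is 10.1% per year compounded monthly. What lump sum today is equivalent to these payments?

A$98,603.69

Ordinary annuity of 144 payments, first payment at period 132.
Periodic rate r = 0.101/12 per month; n is counted in months.
The ordinary-annuity PV formula values the stream one period before the first payment (period 131); discount that back 131 periods:
PV₀ = 3,550 × [1 − (1+r)^−144] / r × (1+r)^−131 = A$98,603.69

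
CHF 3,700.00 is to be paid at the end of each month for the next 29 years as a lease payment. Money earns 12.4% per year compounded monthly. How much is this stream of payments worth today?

This is an ordinary annuity: 348 payments of CHF 3,700.00 at the end of each month.
Periodic rate r = 0.124/12 per month; n is counted in months.
PV = PMT × [(1 − (1+r)^−n)/r] = 3,700 × [1 − (1+r)^−348] / r = CHF 348,058.71

CHF 348,058.71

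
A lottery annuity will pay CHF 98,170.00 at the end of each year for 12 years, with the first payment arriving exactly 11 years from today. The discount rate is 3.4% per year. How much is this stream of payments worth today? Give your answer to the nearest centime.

CHF 683,061.75

Ordinary annuity of 12 payments, first payment at period 11.
Periodic rate r = 0.034 per year.
The ordinary-annuity PV formula values the stream one period before the first payment (period 10); discount that back 10 periods:
PV₀ = 98,170 × [1 − (1+r)^−12] / r × (1+r)^−10 = CHF 683,061.75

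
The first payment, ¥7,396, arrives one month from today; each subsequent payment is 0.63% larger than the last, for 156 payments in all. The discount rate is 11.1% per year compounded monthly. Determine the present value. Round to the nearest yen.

Periodic rate r = 0.111/12 per month; n is counted in months.
Growing ordinary annuity: PV = PMT₁ × [1 − ((1+g)/(1+r))^n] / (r − g) = 7,396 × [1 − ((1+0.0063)/(1+r))^156] / (r − 0.0063) = ¥919,105.

¥919,105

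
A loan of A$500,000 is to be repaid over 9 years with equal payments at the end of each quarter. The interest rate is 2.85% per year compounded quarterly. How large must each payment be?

A$15,795.36

Level ordinary annuity; solve PV = PMT × [(1 − (1+r)^−n)/r] for PMT.
Periodic rate r = 0.0285/4 per quarter; n is counted in quarters.
With n = 36: PMT = 500,000 / ([(1 − (1+r)^−n)/r]) = A$15,795.36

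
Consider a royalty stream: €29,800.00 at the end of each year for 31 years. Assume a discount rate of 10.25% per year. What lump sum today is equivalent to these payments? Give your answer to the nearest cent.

This is an ordinary annuity: 31 payments of €29,800.00 at the end of each year.
Periodic rate r = 0.1025 per year.
PV = PMT × [(1 − (1+r)^−n)/r] = 29,800 × [1 − (1+r)^−31] / r = €276,614.27

€276,614.27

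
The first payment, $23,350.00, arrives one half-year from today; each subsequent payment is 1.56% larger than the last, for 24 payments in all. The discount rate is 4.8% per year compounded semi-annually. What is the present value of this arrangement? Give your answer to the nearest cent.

Periodic rate r = 0.048/2 per half-year; n is counted in half-years.
Growing ordinary annuity: PV = PMT₁ × [1 − ((1+g)/(1+r))^n] / (r − g) = 23,350 × [1 − ((1+0.0156)/(1+r))^24] / (r − 0.0156) = $498,615.01.

$498,615.01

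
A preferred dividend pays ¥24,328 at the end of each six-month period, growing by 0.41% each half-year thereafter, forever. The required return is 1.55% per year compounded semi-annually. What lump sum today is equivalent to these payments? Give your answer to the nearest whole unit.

Periodic rate r = 0.0155/2 per half-year.
Growing perpetuity (Gordon): PV = PMT₁ / (r − g) = 24,328 / (r − 0.0041) = ¥6,665,205.

¥6,665,205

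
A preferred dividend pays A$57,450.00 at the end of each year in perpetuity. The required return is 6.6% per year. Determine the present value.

A$870,454.55

Periodic rate r = 0.066 per year.
Level perpetuity: PV = PMT / r = 57,450 / (0.066) = A$870,454.55.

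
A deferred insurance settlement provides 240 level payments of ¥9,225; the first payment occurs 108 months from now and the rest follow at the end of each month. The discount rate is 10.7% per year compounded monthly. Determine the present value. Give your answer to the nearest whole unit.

¥352,642

Ordinary annuity of 240 payments, first payment at period 108.
Periodic rate r = 0.107/12 per month; n is counted in months.
The ordinary-annuity PV formula values the stream one period before the first payment (period 107); discount that back 107 periods:
PV₀ = 9,225 × [1 − (1+r)^−240] / r × (1+r)^−107 = ¥352,642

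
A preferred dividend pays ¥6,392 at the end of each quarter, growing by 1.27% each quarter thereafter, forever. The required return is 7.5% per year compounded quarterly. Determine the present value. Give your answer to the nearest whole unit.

¥1,056,529

Periodic rate r = 0.075/4 per quarter.
Growing perpetuity (Gordon): PV = PMT₁ / (r − g) = 6,392 / (r − 0.0127) = ¥1,056,529.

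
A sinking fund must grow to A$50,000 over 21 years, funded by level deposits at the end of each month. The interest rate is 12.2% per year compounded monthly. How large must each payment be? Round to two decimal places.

A$43.10

Level ordinary annuity; solve FV = PMT × [((1+r)^n − 1)/r] for PMT.
Periodic rate r = 0.122/12 per month; n is counted in months.
With n = 252: PMT = 50,000 / ([((1+r)^n − 1)/r]) = A$43.10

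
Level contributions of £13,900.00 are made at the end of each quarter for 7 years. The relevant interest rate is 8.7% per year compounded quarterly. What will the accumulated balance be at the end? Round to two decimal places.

This is an ordinary annuity: 28 deposits of £13,900.00 at the end of each quarter.
Periodic rate r = 0.087/4 per quarter; n is counted in quarters.
FV = PMT × [((1+r)^n − 1)/r] = 13,900 × [(1+r)^28 − 1] / r = £528,281.77

£528,281.77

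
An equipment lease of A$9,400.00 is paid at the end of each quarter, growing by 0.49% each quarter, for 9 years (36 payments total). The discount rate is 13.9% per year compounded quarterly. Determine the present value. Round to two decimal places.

A$205,126.08

Periodic rate r = 0.139/4 per quarter; n is counted in quarters.
Growing ordinary annuity: PV = PMT₁ × [1 − ((1+g)/(1+r))^n] / (r − g) = 9,400 × [1 − ((1+0.0049)/(1+r))^36] / (r − 0.0049) = A$205,126.08.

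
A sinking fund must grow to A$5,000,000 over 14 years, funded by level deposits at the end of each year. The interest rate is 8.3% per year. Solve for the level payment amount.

Level ordinary annuity; solve FV = PMT × [((1+r)^n − 1)/r] for PMT.
Periodic rate r = 0.083 per year.
With n = 14: PMT = 5,000,000 / ([((1+r)^n − 1)/r]) = A$202,093.66

A$202,093.66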